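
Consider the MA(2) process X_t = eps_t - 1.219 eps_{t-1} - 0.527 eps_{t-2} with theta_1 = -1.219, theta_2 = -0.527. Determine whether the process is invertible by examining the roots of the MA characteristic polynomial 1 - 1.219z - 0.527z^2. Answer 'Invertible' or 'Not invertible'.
\text{Not invertible}

The MA(q) characteristic polynomial is P(z) = 1 - 1.219z - 0.527z^2.
Invertibility requires all roots to lie outside the unit circle, i.e. |z| > 1 for every root.
Set 1 + (-1.219) z + (-0.527) z^2 = 0, i.e. a z^2 + b z + c = 0 with a = -0.527, b = -1.219, c = 1.
Discriminant D = b^2 - 4ac = (-1.219)^2 - 4*(-0.527)*1 = 1.485961 - (-2.108) = 3.593961.
D >= 0, so the roots are real: z = (-b +/- sqrt(D)) / (2a) = (1.219 +/- 1.895775) / (-1.054).
  z_1 = (1.219 + 1.895775) / (-1.054) = -2.9552,   |z_1| = 2.9552.
  z_2 = (1.219 - 1.895775) / (-1.054) = 0.6421,   |z_2| = 0.6421.
Moduli of all roots: 2.9552, 0.6421.
All moduli strictly greater than 1? No.
Verdict: Not invertible.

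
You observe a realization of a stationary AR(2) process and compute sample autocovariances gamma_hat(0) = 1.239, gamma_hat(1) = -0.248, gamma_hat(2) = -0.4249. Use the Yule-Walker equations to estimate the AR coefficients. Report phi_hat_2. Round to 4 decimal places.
\hat\phi_{2} = -0.3990

The Yule-Walker equations for an AR(p) process read, in matrix form,
  Gamma_p phi = r_p,   with   (Gamma_p)_{ij} = gamma(|i - j|),
                       (r_p)_i = gamma(i),   i,j = 1..p.
Substitute the sample gammas (Toeplitz matrix and right-hand side of size 2):
  Gamma_p = [[1.239, -0.248], [-0.248, 1.239]]
  r_p     = [-0.248, -0.4249]
Written out:
  1.239 phi_1 - 0.248 phi_2 = -0.248
  -0.248 phi_1 + 1.239 phi_2 = -0.4249
Solve by Cramer's rule:
  det = gamma(0)^2 - gamma(1)^2 = (1.239)^2 - (-0.248)^2 = 1.535121 - 0.061504 = 1.473617
  phi_hat_1 = [gamma(1) gamma(0) - gamma(1) gamma(2)] / det = [(-0.248)(1.239) - (-0.248)(-0.4249)] / 1.473617 = -0.4126472 / 1.473617 = -0.28
  phi_hat_2 = [gamma(0) gamma(2) - gamma(1)^2] / det = [(1.239)(-0.4249) - (-0.248)^2] / 1.473617 = -0.5879551 / 1.473617 = -0.399
So phi_hat = [-0.2800, -0.3990].
Therefore phi_hat_2 = -0.3990.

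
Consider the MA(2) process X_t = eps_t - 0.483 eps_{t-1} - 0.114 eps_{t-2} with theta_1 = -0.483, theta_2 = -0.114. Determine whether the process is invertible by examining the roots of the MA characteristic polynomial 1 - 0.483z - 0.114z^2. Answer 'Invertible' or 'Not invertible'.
\text{Invertible}

The MA(q) characteristic polynomial is P(z) = 1 - 0.483z - 0.114z^2.
Invertibility requires all roots to lie outside the unit circle, i.e. |z| > 1 for every root.
Set 1 + (-0.483) z + (-0.114) z^2 = 0, i.e. a z^2 + b z + c = 0 with a = -0.114, b = -0.483, c = 1.
Discriminant D = b^2 - 4ac = (-0.483)^2 - 4*(-0.114)*1 = 0.233289 - (-0.456) = 0.689289.
D >= 0, so the roots are real: z = (-b +/- sqrt(D)) / (2a) = (0.483 +/- 0.830234) / (-0.228).
  z_1 = (0.483 + 0.830234) / (-0.228) = -5.7598,   |z_1| = 5.7598.
  z_2 = (0.483 - 0.830234) / (-0.228) = 1.523,   |z_2| = 1.523.
Moduli of all roots: 5.7598, 1.5230.
All moduli strictly greater than 1? Yes.
Verdict: Invertible.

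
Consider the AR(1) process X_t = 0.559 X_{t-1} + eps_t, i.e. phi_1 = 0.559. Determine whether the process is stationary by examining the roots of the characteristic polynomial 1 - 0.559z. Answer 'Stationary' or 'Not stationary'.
\text{Stationary}

The AR(p) characteristic polynomial is P(z) = 1 - 0.559z.
Stationarity requires all roots to lie outside the unit circle, i.e. |z| > 1 for every root.
This is linear in z: 1 + (-0.559) z = 0  =>  z = -1/(-0.559) = 1.788909,  |z| = 1.788909.
Moduli of all roots: 1.7889.
All moduli strictly greater than 1? Yes.
Verdict: Stationary.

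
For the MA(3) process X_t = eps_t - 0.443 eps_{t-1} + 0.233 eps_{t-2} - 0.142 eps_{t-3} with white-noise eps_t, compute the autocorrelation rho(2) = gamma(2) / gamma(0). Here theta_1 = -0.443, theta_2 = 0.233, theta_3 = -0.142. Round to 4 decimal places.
\rho(2) = 0.2329

For an MA(q) process with theta_0 = 1, the autocovariance is
  gamma(k) = sigma^2 * sum_{i=0..q-k} theta_i * theta_{i+k},
and rho(k) = gamma(k) / gamma(0). Sigma^2 cancels.
  numerator   = (1)*(0.233) + (-0.443)*(-0.142) = 0.295906.
  denominator = (1)^2 + (-0.443)^2 + (0.233)^2 + (-0.142)^2 = 1.270702.
  rho(2) = 0.295906 / 1.270702 = 0.2329.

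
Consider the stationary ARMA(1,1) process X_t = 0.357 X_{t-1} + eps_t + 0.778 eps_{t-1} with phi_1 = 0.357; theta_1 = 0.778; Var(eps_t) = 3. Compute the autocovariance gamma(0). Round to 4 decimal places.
\gamma(0) = 7.4292

Multiply the model equation by X_{t-k} and take expectations. With theta_0 = psi_0 = 1 and psi_j the MA(infinity) weights, this gives
  gamma(k) - sum_i phi_i gamma(k-i) = c_k,
  c_k = sigma^2 * sum_{j=k..q} theta_j psi_{j-k}   (c_k = 0 for k > q),
using gamma(-m) = gamma(m).
psi-weights needed (psi_j = theta_j + sum_i phi_i psi_{j-i}):
  psi_1 = theta_1 + phi_1 = 0.778 + (0.357) = 1.135
Right-hand sides:
  c_0 = sigma^2 (1 + theta_1 psi_1) = 3 * (1 + (0.778)(1.135)) = 3 * 1.88303 = 5.64909
  c_1 = sigma^2 theta_1 = 3 * (0.778) = 2.334
  c_2 = 0
Equations for k = 0 and k = 1 (AR order 1):
  gamma(0) = phi_1 gamma(1) + c_0
  gamma(1) = phi_1 gamma(0) + c_1
Substituting the second into the first: gamma(0) (1 - phi_1^2) = c_0 + phi_1 c_1, so
  gamma(0) = (c_0 + phi_1 c_1) / (1 - phi_1^2) = (5.64909 + (0.357)(2.334)) / (1 - (0.357)^2) = 6.482328 / 0.872551 = 7.429168.
Therefore gamma(0) = 7.4292 (to 4 decimal places).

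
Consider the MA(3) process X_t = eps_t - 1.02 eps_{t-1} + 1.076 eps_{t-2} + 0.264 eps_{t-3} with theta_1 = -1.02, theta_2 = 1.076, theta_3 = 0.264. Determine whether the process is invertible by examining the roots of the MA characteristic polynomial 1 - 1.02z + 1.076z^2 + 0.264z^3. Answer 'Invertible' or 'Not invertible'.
\text{Not invertible}

The MA(q) characteristic polynomial is P(z) = 1 - 1.02z + 1.076z^2 + 0.264z^3.
Invertibility requires all roots to lie outside the unit circle, i.e. |z| > 1 for every root.
Degree 3: look for a simple real root z0 first, then factor out (1 - z/z0) and solve the remaining quadratic.
Testing z0 = -5: P(-5) = 1 + (-1.02)(-5) + (1.076)(-5)^2 + (0.264)(-5)^3
  = 1 + (5.1) + (26.9) + (-33) = 0.  So z_0 = -5 is a root, |z_0| = 5.
Divide out the factor (1 + 0.2 z) = (1 - z/z0) (since 1/z0 = -0.2):
  P(z) = (1 + 0.2 z)(1 + (-1.22) z + (1.32) z^2)
  [check: z-coef -1.22 - (-0.2) = -1.02; z^2-coef 1.32 - (-0.2)(-1.22) = 1.076; z^3-coef -(-0.2)(1.32) = 0.264.]
Remaining roots from the quadratic factor 1 + (-1.22) z + (1.32) z^2:
  Set 1 + (-1.22) z + (1.32) z^2 = 0, i.e. a z^2 + b z + c = 0 with a = 1.32, b = -1.22, c = 1.
  Discriminant D = b^2 - 4ac = (-1.22)^2 - 4*(1.32)*1 = 1.4884 - (5.28) = -3.7916.
  D < 0, so the roots are the complex-conjugate pair z = (-b +/- i sqrt(-D)) / (2a) = 0.4621 +/- 0.7376i.
  For a conjugate pair |z|^2 = z * conj(z) = (product of roots) = c/a = 1/(1.32) = 0.757576, so |z| = sqrt(0.757576) = 0.8704 for both roots.
Moduli of all roots: 5.0000, 0.8704, 0.8704.
All moduli strictly greater than 1? No.
Verdict: Not invertible.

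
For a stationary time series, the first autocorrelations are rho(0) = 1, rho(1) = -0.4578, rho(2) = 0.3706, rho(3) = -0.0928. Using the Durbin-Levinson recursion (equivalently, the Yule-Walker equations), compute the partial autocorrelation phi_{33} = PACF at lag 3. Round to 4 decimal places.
\phi_{33} = 0.1789

The PACF at lag k is phi_{kk}, the last component of the solution
to the Yule-Walker system G_k phi = r_k where
  (G_k)_{ij} = rho(|i - j|), (r_k)_i = rho(i), i,j = 1..k.
Equivalently, Durbin-Levinson gives phi_{kk} iteratively:
  phi_{11} = rho(1)
  phi_{kk} = [rho(k) - sum_{j=1..k-1} phi_{k-1,j} rho(k-j)]
            / [1 - sum_{j=1..k-1} phi_{k-1,j} rho(j)],
  phi_{k,j} = phi_{k-1,j} - phi_{kk} phi_{k-1,k-j},  j = 1..k-1.
Step k = 1:
  phi_11 = rho(1) = -0.4578.
Step k = 2:
  phi_22 = [rho(2) - phi_11 rho(1)] / [1 - phi_11 rho(1)] = [0.3706 - (-0.4578)(-0.4578)] / [1 - (-0.4578)(-0.4578)]
         = 0.16101916 / 0.79041916 = 0.203714.
  Update: phi_21 = phi_11 - phi_22 phi_11 = -0.4578 - (0.203714)(-0.4578) = -0.36454.
Step k = 3:
  phi_33 = [rho(3) - phi_21 rho(2) - phi_22 rho(1)] / [1 - phi_21 rho(1) - phi_22 rho(2)]
    numerator   = -0.0928 - (-0.36454)(0.3706) - (0.203714)(-0.4578) = 0.13555859
    denominator = 1 - (-0.36454)(-0.4578) - (0.203714)(0.3706) = 0.75761736
  phi_33 = 0.13555859 / 0.75761736 = 0.1789.
Therefore phi_{33} = 0.1789.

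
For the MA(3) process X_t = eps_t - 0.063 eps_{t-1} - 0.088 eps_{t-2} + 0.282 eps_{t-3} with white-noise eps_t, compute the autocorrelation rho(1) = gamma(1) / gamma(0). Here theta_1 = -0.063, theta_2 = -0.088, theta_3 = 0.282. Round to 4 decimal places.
\rho(1) = -0.0754

For an MA(q) process with theta_0 = 1, the autocovariance is
  gamma(k) = sigma^2 * sum_{i=0..q-k} theta_i * theta_{i+k},
and rho(k) = gamma(k) / gamma(0). Sigma^2 cancels.
  numerator   = (1)*(-0.063) + (-0.063)*(-0.088) + (-0.088)*(0.282) = -0.082272.
  denominator = (1)^2 + (-0.063)^2 + (-0.088)^2 + (0.282)^2 = 1.091237.
  rho(1) = -0.082272 / 1.091237 = -0.0754.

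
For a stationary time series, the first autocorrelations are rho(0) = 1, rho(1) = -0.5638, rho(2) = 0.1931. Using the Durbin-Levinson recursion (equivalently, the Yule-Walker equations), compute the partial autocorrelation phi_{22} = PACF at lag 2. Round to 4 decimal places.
\phi_{22} = -0.1829

The PACF at lag k is phi_{kk}, the last component of the solution
to the Yule-Walker system G_k phi = r_k where
  (G_k)_{ij} = rho(|i - j|), (r_k)_i = rho(i), i,j = 1..k.
Equivalently, Durbin-Levinson gives phi_{kk} iteratively:
  phi_{11} = rho(1)
  phi_{kk} = [rho(k) - sum_{j=1..k-1} phi_{k-1,j} rho(k-j)]
            / [1 - sum_{j=1..k-1} phi_{k-1,j} rho(j)],
  phi_{k,j} = phi_{k-1,j} - phi_{kk} phi_{k-1,k-j},  j = 1..k-1.
Step k = 1:
  phi_11 = rho(1) = -0.5638.
Step k = 2:
  phi_22 = [rho(2) - phi_11 rho(1)] / [1 - phi_11 rho(1)] = [0.1931 - (-0.5638)(-0.5638)] / [1 - (-0.5638)(-0.5638)]
         = -0.12477044 / 0.68212956 = -0.1829.
Therefore phi_{22} = -0.1829.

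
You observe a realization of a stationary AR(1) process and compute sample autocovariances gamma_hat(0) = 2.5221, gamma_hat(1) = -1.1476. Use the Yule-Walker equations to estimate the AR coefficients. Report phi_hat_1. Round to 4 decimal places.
\hat\phi_{1} = -0.4550

The Yule-Walker equations for an AR(p) process read, in matrix form,
  Gamma_p phi = r_p,   with   (Gamma_p)_{ij} = gamma(|i - j|),
                       (r_p)_i = gamma(i),   i,j = 1..p.
Substitute the sample gammas (Toeplitz matrix and right-hand side of size 1):
  Gamma_p = [[2.5221]]
  r_p     = [-1.1476]
With p = 1 this is the single equation gamma(0) phi_1 = gamma(1):
  phi_hat_1 = gamma(1) / gamma(0) = -1.1476 / 2.5221 = -0.4550.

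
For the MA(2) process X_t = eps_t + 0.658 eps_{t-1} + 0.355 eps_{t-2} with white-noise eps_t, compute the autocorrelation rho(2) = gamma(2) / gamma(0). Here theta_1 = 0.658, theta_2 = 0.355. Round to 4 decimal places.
\rho(2) = 0.2277

For an MA(q) process with theta_0 = 1, the autocovariance is
  gamma(k) = sigma^2 * sum_{i=0..q-k} theta_i * theta_{i+k},
and rho(k) = gamma(k) / gamma(0). Sigma^2 cancels.
  numerator   = (1)*(0.355) = 0.355.
  denominator = (1)^2 + (0.658)^2 + (0.355)^2 = 1.558989.
  rho(2) = 0.355 / 1.558989 = 0.2277.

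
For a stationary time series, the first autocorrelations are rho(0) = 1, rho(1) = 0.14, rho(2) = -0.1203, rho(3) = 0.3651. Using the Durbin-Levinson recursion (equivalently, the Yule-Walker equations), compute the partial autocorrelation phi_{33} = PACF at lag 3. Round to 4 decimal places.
\phi_{33} = 0.4210

The PACF at lag k is phi_{kk}, the last component of the solution
to the Yule-Walker system G_k phi = r_k where
  (G_k)_{ij} = rho(|i - j|), (r_k)_i = rho(i), i,j = 1..k.
Equivalently, Durbin-Levinson gives phi_{kk} iteratively:
  phi_{11} = rho(1)
  phi_{kk} = [rho(k) - sum_{j=1..k-1} phi_{k-1,j} rho(k-j)]
            / [1 - sum_{j=1..k-1} phi_{k-1,j} rho(j)],
  phi_{k,j} = phi_{k-1,j} - phi_{kk} phi_{k-1,k-j},  j = 1..k-1.
Step k = 1:
  phi_11 = rho(1) = 0.14.
Step k = 2:
  phi_22 = [rho(2) - phi_11 rho(1)] / [1 - phi_11 rho(1)] = [-0.1203 - (0.14)(0.14)] / [1 - (0.14)(0.14)]
         = -0.1399 / 0.9804 = -0.142697.
  Update: phi_21 = phi_11 - phi_22 phi_11 = 0.14 - (-0.142697)(0.14) = 0.159978.
Step k = 3:
  phi_33 = [rho(3) - phi_21 rho(2) - phi_22 rho(1)] / [1 - phi_21 rho(1) - phi_22 rho(2)]
    numerator   = 0.3651 - (0.159978)(-0.1203) - (-0.142697)(0.14) = 0.40432286
    denominator = 1 - (0.159978)(0.14) - (-0.142697)(-0.1203) = 0.96043671
  phi_33 = 0.40432286 / 0.96043671 = 0.421.
Therefore phi_{33} = 0.4210.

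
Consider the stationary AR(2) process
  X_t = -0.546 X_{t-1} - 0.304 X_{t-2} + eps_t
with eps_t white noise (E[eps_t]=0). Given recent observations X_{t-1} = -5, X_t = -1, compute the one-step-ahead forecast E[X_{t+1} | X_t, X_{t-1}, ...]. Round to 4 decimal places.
E[X_{t+1} \mid \mathcal F_t] = 2.0660

For an AR(p) model X_t = c + sum_i phi_i X_{t-i} + eps_t, the
one-step-ahead conditional mean is
  E[X_{t+1} | X_t, ...] = c + sum_i phi_i X_{t+1-i}.
Substitute known values:
  E[X_{t+1} | ...] = (-0.546) * (-1) + (-0.304) * (-5)
                   = 2.0660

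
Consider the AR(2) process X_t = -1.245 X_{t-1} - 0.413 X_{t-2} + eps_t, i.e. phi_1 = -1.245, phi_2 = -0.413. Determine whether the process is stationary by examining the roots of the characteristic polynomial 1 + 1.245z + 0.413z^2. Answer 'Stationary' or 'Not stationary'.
\text{Stationary}

The AR(p) characteristic polynomial is P(z) = 1 + 1.245z + 0.413z^2.
Stationarity requires all roots to lie outside the unit circle, i.e. |z| > 1 for every root.
Set 1 + (1.245) z + (0.413) z^2 = 0, i.e. a z^2 + b z + c = 0 with a = 0.413, b = 1.245, c = 1.
Discriminant D = b^2 - 4ac = (1.245)^2 - 4*(0.413)*1 = 1.550025 - (1.652) = -0.101975.
D < 0, so the roots are the complex-conjugate pair z = (-b +/- i sqrt(-D)) / (2a) = -1.5073 +/- 0.3866i.
For a conjugate pair |z|^2 = z * conj(z) = (product of roots) = c/a = 1/(0.413) = 2.421308, so |z| = sqrt(2.421308) = 1.5561 for both roots.
Moduli of all roots: 1.5561, 1.5561.
All moduli strictly greater than 1? Yes.
Verdict: Stationary.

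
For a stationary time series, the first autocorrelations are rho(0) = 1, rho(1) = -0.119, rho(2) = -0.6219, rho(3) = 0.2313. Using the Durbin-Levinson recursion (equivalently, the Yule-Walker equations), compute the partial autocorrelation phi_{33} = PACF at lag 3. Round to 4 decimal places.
\phi_{33} = 0.0569

The PACF at lag k is phi_{kk}, the last component of the solution
to the Yule-Walker system G_k phi = r_k where
  (G_k)_{ij} = rho(|i - j|), (r_k)_i = rho(i), i,j = 1..k.
Equivalently, Durbin-Levinson gives phi_{kk} iteratively:
  phi_{11} = rho(1)
  phi_{kk} = [rho(k) - sum_{j=1..k-1} phi_{k-1,j} rho(k-j)]
            / [1 - sum_{j=1..k-1} phi_{k-1,j} rho(j)],
  phi_{k,j} = phi_{k-1,j} - phi_{kk} phi_{k-1,k-j},  j = 1..k-1.
Step k = 1:
  phi_11 = rho(1) = -0.119.
Step k = 2:
  phi_22 = [rho(2) - phi_11 rho(1)] / [1 - phi_11 rho(1)] = [-0.6219 - (-0.119)(-0.119)] / [1 - (-0.119)(-0.119)]
         = -0.636061 / 0.985839 = -0.645198.
  Update: phi_21 = phi_11 - phi_22 phi_11 = -0.119 - (-0.645198)(-0.119) = -0.195779.
Step k = 3:
  phi_33 = [rho(3) - phi_21 rho(2) - phi_22 rho(1)] / [1 - phi_21 rho(1) - phi_22 rho(2)]
    numerator   = 0.2313 - (-0.195779)(-0.6219) - (-0.645198)(-0.119) = 0.03276682
    denominator = 1 - (-0.195779)(-0.119) - (-0.645198)(-0.6219) = 0.57545394
  phi_33 = 0.03276682 / 0.57545394 = 0.0569.
Therefore phi_{33} = 0.0569.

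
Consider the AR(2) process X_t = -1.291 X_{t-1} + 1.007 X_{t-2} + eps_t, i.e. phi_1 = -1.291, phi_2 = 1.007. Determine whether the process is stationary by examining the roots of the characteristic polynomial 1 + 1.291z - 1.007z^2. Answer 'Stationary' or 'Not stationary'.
\text{Not stationary}

The AR(p) characteristic polynomial is P(z) = 1 + 1.291z - 1.007z^2.
Stationarity requires all roots to lie outside the unit circle, i.e. |z| > 1 for every root.
Set 1 + (1.291) z + (-1.007) z^2 = 0, i.e. a z^2 + b z + c = 0 with a = -1.007, b = 1.291, c = 1.
Discriminant D = b^2 - 4ac = (1.291)^2 - 4*(-1.007)*1 = 1.666681 - (-4.028) = 5.694681.
D >= 0, so the roots are real: z = (-b +/- sqrt(D)) / (2a) = (-1.291 +/- 2.386353) / (-2.014).
  z_1 = (-1.291 + 2.386353) / (-2.014) = -0.5439,   |z_1| = 0.5439.
  z_2 = (-1.291 - 2.386353) / (-2.014) = 1.8259,   |z_2| = 1.8259.
Moduli of all roots: 0.5439, 1.8259.
All moduli strictly greater than 1? No.
Verdict: Not stationary.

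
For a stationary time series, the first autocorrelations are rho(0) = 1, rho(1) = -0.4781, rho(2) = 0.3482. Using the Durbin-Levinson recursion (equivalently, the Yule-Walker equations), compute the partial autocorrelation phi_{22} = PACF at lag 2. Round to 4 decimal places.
\phi_{22} = 0.1551

The PACF at lag k is phi_{kk}, the last component of the solution
to the Yule-Walker system G_k phi = r_k where
  (G_k)_{ij} = rho(|i - j|), (r_k)_i = rho(i), i,j = 1..k.
Equivalently, Durbin-Levinson gives phi_{kk} iteratively:
  phi_{11} = rho(1)
  phi_{kk} = [rho(k) - sum_{j=1..k-1} phi_{k-1,j} rho(k-j)]
            / [1 - sum_{j=1..k-1} phi_{k-1,j} rho(j)],
  phi_{k,j} = phi_{k-1,j} - phi_{kk} phi_{k-1,k-j},  j = 1..k-1.
Step k = 1:
  phi_11 = rho(1) = -0.4781.
Step k = 2:
  phi_22 = [rho(2) - phi_11 rho(1)] / [1 - phi_11 rho(1)] = [0.3482 - (-0.4781)(-0.4781)] / [1 - (-0.4781)(-0.4781)]
         = 0.11962039 / 0.77142039 = 0.1551.
Therefore phi_{22} = 0.1551.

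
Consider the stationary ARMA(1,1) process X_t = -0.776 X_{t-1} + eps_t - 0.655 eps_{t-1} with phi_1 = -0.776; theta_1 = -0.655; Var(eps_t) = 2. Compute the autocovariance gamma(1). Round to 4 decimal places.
\gamma(1) = -10.8508

Multiply the model equation by X_{t-k} and take expectations. With theta_0 = psi_0 = 1 and psi_j the MA(infinity) weights, this gives
  gamma(k) - sum_i phi_i gamma(k-i) = c_k,
  c_k = sigma^2 * sum_{j=k..q} theta_j psi_{j-k}   (c_k = 0 for k > q),
using gamma(-m) = gamma(m).
psi-weights needed (psi_j = theta_j + sum_i phi_i psi_{j-i}):
  psi_1 = theta_1 + phi_1 = -0.655 + (-0.776) = -1.431
Right-hand sides:
  c_0 = sigma^2 (1 + theta_1 psi_1) = 2 * (1 + (-0.655)(-1.431)) = 2 * 1.937305 = 3.87461
  c_1 = sigma^2 theta_1 = 2 * (-0.655) = -1.31
  c_2 = 0
Equations for k = 0 and k = 1 (AR order 1):
  gamma(0) = phi_1 gamma(1) + c_0
  gamma(1) = phi_1 gamma(0) + c_1
Substituting the second into the first: gamma(0) (1 - phi_1^2) = c_0 + phi_1 c_1, so
  gamma(0) = (c_0 + phi_1 c_1) / (1 - phi_1^2) = (3.87461 + (-0.776)(-1.31)) / (1 - (-0.776)^2) = 4.89117 / 0.397824 = 12.294809.
  gamma(1) = phi_1 gamma(0) + c_1 = (-0.776)(12.294809) + (-1.31) = -10.850772.
Therefore gamma(1) = -10.8508 (to 4 decimal places).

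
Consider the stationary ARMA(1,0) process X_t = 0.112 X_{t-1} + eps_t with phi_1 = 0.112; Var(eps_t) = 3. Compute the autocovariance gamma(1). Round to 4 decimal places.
\gamma(1) = 0.3403

Multiply the model equation by X_{t-k} and take expectations. With theta_0 = psi_0 = 1 and psi_j the MA(infinity) weights, this gives
  gamma(k) - sum_i phi_i gamma(k-i) = c_k,
  c_k = sigma^2 * sum_{j=k..q} theta_j psi_{j-k}   (c_k = 0 for k > q),
using gamma(-m) = gamma(m).
Pure AR (q = 0): c_0 = sigma^2 = 3, c_k = 0 for k >= 1.
Equations for k = 0 and k = 1 (AR order 1):
  gamma(0) = phi_1 gamma(1) + c_0
  gamma(1) = phi_1 gamma(0) + c_1
Substituting the second into the first: gamma(0) (1 - phi_1^2) = c_0 + phi_1 c_1, so
  gamma(0) = c_0 / (1 - phi_1^2) = 3 / (1 - (0.112)^2) = 3 / 0.987456 = 3.03811.
  gamma(1) = phi_1 gamma(0) = (0.112)(3.03811) = 0.340268.
Therefore gamma(1) = 0.3403 (to 4 decimal places).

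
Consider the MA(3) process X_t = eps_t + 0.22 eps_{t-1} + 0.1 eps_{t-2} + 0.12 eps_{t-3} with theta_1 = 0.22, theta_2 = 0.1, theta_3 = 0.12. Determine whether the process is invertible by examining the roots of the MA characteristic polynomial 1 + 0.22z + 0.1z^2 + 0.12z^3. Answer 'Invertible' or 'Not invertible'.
\text{Invertible}

The MA(q) characteristic polynomial is P(z) = 1 + 0.22z + 0.1z^2 + 0.12z^3.
Invertibility requires all roots to lie outside the unit circle, i.e. |z| > 1 for every root.
Degree 3: look for a simple real root z0 first, then factor out (1 - z/z0) and solve the remaining quadratic.
Testing z0 = -2: P(-2) = 1 + (0.22)(-2) + (0.1)(-2)^2 + (0.12)(-2)^3
  = 1 + (-0.44) + (0.4) + (-0.96) = 0.  So z_0 = -2 is a root, |z_0| = 2.
Divide out the factor (1 + 0.5 z) = (1 - z/z0) (since 1/z0 = -0.5):
  P(z) = (1 + 0.5 z)(1 + (-0.28) z + (0.24) z^2)
  [check: z-coef -0.28 - (-0.5) = 0.22; z^2-coef 0.24 - (-0.5)(-0.28) = 0.1; z^3-coef -(-0.5)(0.24) = 0.12.]
Remaining roots from the quadratic factor 1 + (-0.28) z + (0.24) z^2:
  Set 1 + (-0.28) z + (0.24) z^2 = 0, i.e. a z^2 + b z + c = 0 with a = 0.24, b = -0.28, c = 1.
  Discriminant D = b^2 - 4ac = (-0.28)^2 - 4*(0.24)*1 = 0.0784 - (0.96) = -0.8816.
  D < 0, so the roots are the complex-conjugate pair z = (-b +/- i sqrt(-D)) / (2a) = 0.5833 +/- 1.9561i.
  For a conjugate pair |z|^2 = z * conj(z) = (product of roots) = c/a = 1/(0.24) = 4.166667, so |z| = sqrt(4.166667) = 2.0412 for both roots.
Moduli of all roots: 2.0000, 2.0412, 2.0412.
All moduli strictly greater than 1? Yes.
Verdict: Invertible.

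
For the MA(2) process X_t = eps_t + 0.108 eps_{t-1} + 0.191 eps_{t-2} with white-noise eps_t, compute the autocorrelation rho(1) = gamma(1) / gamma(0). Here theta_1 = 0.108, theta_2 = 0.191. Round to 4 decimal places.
\rho(1) = 0.1227

For an MA(q) process with theta_0 = 1, the autocovariance is
  gamma(k) = sigma^2 * sum_{i=0..q-k} theta_i * theta_{i+k},
and rho(k) = gamma(k) / gamma(0). Sigma^2 cancels.
  numerator   = (1)*(0.108) + (0.108)*(0.191) = 0.128628.
  denominator = (1)^2 + (0.108)^2 + (0.191)^2 = 1.048145.
  rho(1) = 0.128628 / 1.048145 = 0.1227.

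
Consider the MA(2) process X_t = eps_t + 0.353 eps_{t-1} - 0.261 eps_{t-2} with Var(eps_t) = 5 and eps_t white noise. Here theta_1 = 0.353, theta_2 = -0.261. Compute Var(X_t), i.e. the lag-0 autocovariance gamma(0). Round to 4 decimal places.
\gamma(0) = 5.9637

For an MA(q) process X_t = eps_t + sum_i theta_i eps_{t-i} with
Var(eps_t) = sigma^2, the variance is
  gamma(0) = sigma^2 * (1 + sum_i theta_i^2).
  sum_i theta_i^2 = (0.353)^2 + (-0.261)^2 = 0.124609 + 0.068121 = 0.19273.
  gamma(0) = 5 * (1 + 0.19273) = 5 * 1.19273 = 5.96365, which rounds to 5.9637.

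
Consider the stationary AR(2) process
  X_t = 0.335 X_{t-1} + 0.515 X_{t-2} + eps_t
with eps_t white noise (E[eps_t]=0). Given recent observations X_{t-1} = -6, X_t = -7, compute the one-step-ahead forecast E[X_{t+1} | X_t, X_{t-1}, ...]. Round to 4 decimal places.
E[X_{t+1} \mid \mathcal F_t] = -5.4350

For an AR(p) model X_t = c + sum_i phi_i X_{t-i} + eps_t, the
one-step-ahead conditional mean is
  E[X_{t+1} | X_t, ...] = c + sum_i phi_i X_{t+1-i}.
Substitute known values:
  E[X_{t+1} | ...] = (0.335) * (-7) + (0.515) * (-6)
                   = -5.4350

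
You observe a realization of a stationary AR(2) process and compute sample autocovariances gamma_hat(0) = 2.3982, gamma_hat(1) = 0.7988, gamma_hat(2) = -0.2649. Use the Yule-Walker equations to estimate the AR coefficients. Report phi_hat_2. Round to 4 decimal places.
\hat\phi_{2} = -0.2490

The Yule-Walker equations for an AR(p) process read, in matrix form,
  Gamma_p phi = r_p,   with   (Gamma_p)_{ij} = gamma(|i - j|),
                       (r_p)_i = gamma(i),   i,j = 1..p.
Substitute the sample gammas (Toeplitz matrix and right-hand side of size 2):
  Gamma_p = [[2.3982, 0.7988], [0.7988, 2.3982]]
  r_p     = [0.7988, -0.2649]
Written out:
  2.3982 phi_1 + 0.7988 phi_2 = 0.7988
  0.7988 phi_1 + 2.3982 phi_2 = -0.2649
Solve by Cramer's rule:
  det = gamma(0)^2 - gamma(1)^2 = (2.3982)^2 - (0.7988)^2 = 5.75136324 - 0.63808144 = 5.1132818
  phi_hat_1 = [gamma(1) gamma(0) - gamma(1) gamma(2)] / det = [(0.7988)(2.3982) - (0.7988)(-0.2649)] / 5.1132818 = 2.12728428 / 5.1132818 = 0.416
  phi_hat_2 = [gamma(0) gamma(2) - gamma(1)^2] / det = [(2.3982)(-0.2649) - (0.7988)^2] / 5.1132818 = -1.27336462 / 5.1132818 = -0.249
So phi_hat = [0.4160, -0.2490].
Therefore phi_hat_2 = -0.2490.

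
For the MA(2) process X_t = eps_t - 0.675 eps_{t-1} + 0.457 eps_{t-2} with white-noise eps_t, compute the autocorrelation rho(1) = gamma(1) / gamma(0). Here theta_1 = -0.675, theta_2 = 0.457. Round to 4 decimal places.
\rho(1) = -0.5909

For an MA(q) process with theta_0 = 1, the autocovariance is
  gamma(k) = sigma^2 * sum_{i=0..q-k} theta_i * theta_{i+k},
and rho(k) = gamma(k) / gamma(0). Sigma^2 cancels.
  numerator   = (1)*(-0.675) + (-0.675)*(0.457) = -0.983475.
  denominator = (1)^2 + (-0.675)^2 + (0.457)^2 = 1.664474.
  rho(1) = -0.983475 / 1.664474 = -0.5909.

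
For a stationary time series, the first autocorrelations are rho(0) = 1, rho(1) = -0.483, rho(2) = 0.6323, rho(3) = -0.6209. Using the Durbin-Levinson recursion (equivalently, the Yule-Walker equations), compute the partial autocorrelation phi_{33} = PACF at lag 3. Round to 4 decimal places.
\phi_{33} = -0.3990

The PACF at lag k is phi_{kk}, the last component of the solution
to the Yule-Walker system G_k phi = r_k where
  (G_k)_{ij} = rho(|i - j|), (r_k)_i = rho(i), i,j = 1..k.
Equivalently, Durbin-Levinson gives phi_{kk} iteratively:
  phi_{11} = rho(1)
  phi_{kk} = [rho(k) - sum_{j=1..k-1} phi_{k-1,j} rho(k-j)]
            / [1 - sum_{j=1..k-1} phi_{k-1,j} rho(j)],
  phi_{k,j} = phi_{k-1,j} - phi_{kk} phi_{k-1,k-j},  j = 1..k-1.
Step k = 1:
  phi_11 = rho(1) = -0.483.
Step k = 2:
  phi_22 = [rho(2) - phi_11 rho(1)] / [1 - phi_11 rho(1)] = [0.6323 - (-0.483)(-0.483)] / [1 - (-0.483)(-0.483)]
         = 0.399011 / 0.766711 = 0.520419.
  Update: phi_21 = phi_11 - phi_22 phi_11 = -0.483 - (0.520419)(-0.483) = -0.231638.
Step k = 3:
  phi_33 = [rho(3) - phi_21 rho(2) - phi_22 rho(1)] / [1 - phi_21 rho(1) - phi_22 rho(2)]
    numerator   = -0.6209 - (-0.231638)(0.6323) - (0.520419)(-0.483) = -0.22307315
    denominator = 1 - (-0.231638)(-0.483) - (0.520419)(0.6323) = 0.55905808
  phi_33 = -0.22307315 / 0.55905808 = -0.399.
Therefore phi_{33} = -0.3990.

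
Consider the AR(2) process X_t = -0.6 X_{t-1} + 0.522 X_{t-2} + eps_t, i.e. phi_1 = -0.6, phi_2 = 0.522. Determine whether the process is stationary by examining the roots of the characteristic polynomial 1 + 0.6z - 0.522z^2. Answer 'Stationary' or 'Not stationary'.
\text{Not stationary}

The AR(p) characteristic polynomial is P(z) = 1 + 0.6z - 0.522z^2.
Stationarity requires all roots to lie outside the unit circle, i.e. |z| > 1 for every root.
Set 1 + (0.6) z + (-0.522) z^2 = 0, i.e. a z^2 + b z + c = 0 with a = -0.522, b = 0.6, c = 1.
Discriminant D = b^2 - 4ac = (0.6)^2 - 4*(-0.522)*1 = 0.36 - (-2.088) = 2.448.
D >= 0, so the roots are real: z = (-b +/- sqrt(D)) / (2a) = (-0.6 +/- 1.564609) / (-1.044).
  z_1 = (-0.6 + 1.564609) / (-1.044) = -0.924,   |z_1| = 0.924.
  z_2 = (-0.6 - 1.564609) / (-1.044) = 2.0734,   |z_2| = 2.0734.
Moduli of all roots: 0.9240, 2.0734.
All moduli strictly greater than 1? No.
Verdict: Not stationary.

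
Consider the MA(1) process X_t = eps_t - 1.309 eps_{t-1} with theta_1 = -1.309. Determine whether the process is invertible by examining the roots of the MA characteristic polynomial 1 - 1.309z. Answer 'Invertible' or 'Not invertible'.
\text{Not invertible}

The MA(q) characteristic polynomial is P(z) = 1 - 1.309z.
Invertibility requires all roots to lie outside the unit circle, i.e. |z| > 1 for every root.
This is linear in z: 1 + (-1.309) z = 0  =>  z = -1/(-1.309) = 0.763942,  |z| = 0.763942.
Moduli of all roots: 0.7639.
All moduli strictly greater than 1? No.
Verdict: Not invertible.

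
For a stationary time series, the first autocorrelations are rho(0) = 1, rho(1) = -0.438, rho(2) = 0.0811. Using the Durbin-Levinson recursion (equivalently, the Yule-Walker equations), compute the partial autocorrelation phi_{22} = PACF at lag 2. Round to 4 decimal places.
\phi_{22} = -0.1370

The PACF at lag k is phi_{kk}, the last component of the solution
to the Yule-Walker system G_k phi = r_k where
  (G_k)_{ij} = rho(|i - j|), (r_k)_i = rho(i), i,j = 1..k.
Equivalently, Durbin-Levinson gives phi_{kk} iteratively:
  phi_{11} = rho(1)
  phi_{kk} = [rho(k) - sum_{j=1..k-1} phi_{k-1,j} rho(k-j)]
            / [1 - sum_{j=1..k-1} phi_{k-1,j} rho(j)],
  phi_{k,j} = phi_{k-1,j} - phi_{kk} phi_{k-1,k-j},  j = 1..k-1.
Step k = 1:
  phi_11 = rho(1) = -0.438.
Step k = 2:
  phi_22 = [rho(2) - phi_11 rho(1)] / [1 - phi_11 rho(1)] = [0.0811 - (-0.438)(-0.438)] / [1 - (-0.438)(-0.438)]
         = -0.110744 / 0.808156 = -0.137.
Therefore phi_{22} = -0.1370.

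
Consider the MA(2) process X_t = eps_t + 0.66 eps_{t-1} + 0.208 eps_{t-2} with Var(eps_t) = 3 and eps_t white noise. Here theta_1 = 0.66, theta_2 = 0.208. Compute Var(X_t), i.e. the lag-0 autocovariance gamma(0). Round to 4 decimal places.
\gamma(0) = 4.4366

For an MA(q) process X_t = eps_t + sum_i theta_i eps_{t-i} with
Var(eps_t) = sigma^2, the variance is
  gamma(0) = sigma^2 * (1 + sum_i theta_i^2).
  sum_i theta_i^2 = (0.66)^2 + (0.208)^2 = 0.4356 + 0.043264 = 0.478864.
  gamma(0) = 3 * (1 + 0.478864) = 3 * 1.478864 = 4.436592, which rounds to 4.4366.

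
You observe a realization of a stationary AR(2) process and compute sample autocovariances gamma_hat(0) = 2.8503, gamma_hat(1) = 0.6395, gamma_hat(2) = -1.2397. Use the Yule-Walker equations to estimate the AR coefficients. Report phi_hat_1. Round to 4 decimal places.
\hat\phi_{1} = 0.3390

The Yule-Walker equations for an AR(p) process read, in matrix form,
  Gamma_p phi = r_p,   with   (Gamma_p)_{ij} = gamma(|i - j|),
                       (r_p)_i = gamma(i),   i,j = 1..p.
Substitute the sample gammas (Toeplitz matrix and right-hand side of size 2):
  Gamma_p = [[2.8503, 0.6395], [0.6395, 2.8503]]
  r_p     = [0.6395, -1.2397]
Written out:
  2.8503 phi_1 + 0.6395 phi_2 = 0.6395
  0.6395 phi_1 + 2.8503 phi_2 = -1.2397
Solve by Cramer's rule:
  det = gamma(0)^2 - gamma(1)^2 = (2.8503)^2 - (0.6395)^2 = 8.12421009 - 0.40896025 = 7.71524984
  phi_hat_1 = [gamma(1) gamma(0) - gamma(1) gamma(2)] / det = [(0.6395)(2.8503) - (0.6395)(-1.2397)] / 7.71524984 = 2.615555 / 7.71524984 = 0.339
  phi_hat_2 = [gamma(0) gamma(2) - gamma(1)^2] / det = [(2.8503)(-1.2397) - (0.6395)^2] / 7.71524984 = -3.94247716 / 7.71524984 = -0.511
So phi_hat = [0.3390, -0.5110].
Therefore phi_hat_1 = 0.3390.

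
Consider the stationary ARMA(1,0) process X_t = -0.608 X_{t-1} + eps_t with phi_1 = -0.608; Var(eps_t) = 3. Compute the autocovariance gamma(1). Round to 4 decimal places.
\gamma(1) = -2.8937

Multiply the model equation by X_{t-k} and take expectations. With theta_0 = psi_0 = 1 and psi_j the MA(infinity) weights, this gives
  gamma(k) - sum_i phi_i gamma(k-i) = c_k,
  c_k = sigma^2 * sum_{j=k..q} theta_j psi_{j-k}   (c_k = 0 for k > q),
using gamma(-m) = gamma(m).
Pure AR (q = 0): c_0 = sigma^2 = 3, c_k = 0 for k >= 1.
Equations for k = 0 and k = 1 (AR order 1):
  gamma(0) = phi_1 gamma(1) + c_0
  gamma(1) = phi_1 gamma(0) + c_1
Substituting the second into the first: gamma(0) (1 - phi_1^2) = c_0 + phi_1 c_1, so
  gamma(0) = c_0 / (1 - phi_1^2) = 3 / (1 - (-0.608)^2) = 3 / 0.630336 = 4.759366.
  gamma(1) = phi_1 gamma(0) = (-0.608)(4.759366) = -2.893695.
Therefore gamma(1) = -2.8937 (to 4 decimal places).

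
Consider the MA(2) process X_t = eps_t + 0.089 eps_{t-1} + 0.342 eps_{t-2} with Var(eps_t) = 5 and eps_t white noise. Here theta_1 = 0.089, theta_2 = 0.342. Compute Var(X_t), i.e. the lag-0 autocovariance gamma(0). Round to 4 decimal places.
\gamma(0) = 5.6244

For an MA(q) process X_t = eps_t + sum_i theta_i eps_{t-i} with
Var(eps_t) = sigma^2, the variance is
  gamma(0) = sigma^2 * (1 + sum_i theta_i^2).
  sum_i theta_i^2 = (0.089)^2 + (0.342)^2 = 0.007921 + 0.116964 = 0.124885.
  gamma(0) = 5 * (1 + 0.124885) = 5 * 1.124885 = 5.624425, which rounds to 5.6244.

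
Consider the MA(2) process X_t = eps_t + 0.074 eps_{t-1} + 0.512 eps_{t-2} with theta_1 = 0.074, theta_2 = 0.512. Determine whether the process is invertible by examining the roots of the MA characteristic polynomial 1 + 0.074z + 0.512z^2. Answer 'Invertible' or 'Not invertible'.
\text{Invertible}

The MA(q) characteristic polynomial is P(z) = 1 + 0.074z + 0.512z^2.
Invertibility requires all roots to lie outside the unit circle, i.e. |z| > 1 for every root.
Set 1 + (0.074) z + (0.512) z^2 = 0, i.e. a z^2 + b z + c = 0 with a = 0.512, b = 0.074, c = 1.
Discriminant D = b^2 - 4ac = (0.074)^2 - 4*(0.512)*1 = 0.005476 - (2.048) = -2.042524.
D < 0, so the roots are the complex-conjugate pair z = (-b +/- i sqrt(-D)) / (2a) = -0.0723 +/- 1.3957i.
For a conjugate pair |z|^2 = z * conj(z) = (product of roots) = c/a = 1/(0.512) = 1.953125, so |z| = sqrt(1.953125) = 1.3975 for both roots.
Moduli of all roots: 1.3975, 1.3975.
All moduli strictly greater than 1? Yes.
Verdict: Invertible.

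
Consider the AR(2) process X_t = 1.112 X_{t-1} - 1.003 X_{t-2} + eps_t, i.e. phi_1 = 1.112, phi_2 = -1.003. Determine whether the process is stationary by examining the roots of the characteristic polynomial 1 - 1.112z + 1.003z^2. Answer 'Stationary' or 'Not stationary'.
\text{Not stationary}

The AR(p) characteristic polynomial is P(z) = 1 - 1.112z + 1.003z^2.
Stationarity requires all roots to lie outside the unit circle, i.e. |z| > 1 for every root.
Set 1 + (-1.112) z + (1.003) z^2 = 0, i.e. a z^2 + b z + c = 0 with a = 1.003, b = -1.112, c = 1.
Discriminant D = b^2 - 4ac = (-1.112)^2 - 4*(1.003)*1 = 1.236544 - (4.012) = -2.775456.
D < 0, so the roots are the complex-conjugate pair z = (-b +/- i sqrt(-D)) / (2a) = 0.5543 +/- 0.8305i.
For a conjugate pair |z|^2 = z * conj(z) = (product of roots) = c/a = 1/(1.003) = 0.997009, so |z| = sqrt(0.997009) = 0.9985 for both roots.
Moduli of all roots: 0.9985, 0.9985.
All moduli strictly greater than 1? No.
Verdict: Not stationary.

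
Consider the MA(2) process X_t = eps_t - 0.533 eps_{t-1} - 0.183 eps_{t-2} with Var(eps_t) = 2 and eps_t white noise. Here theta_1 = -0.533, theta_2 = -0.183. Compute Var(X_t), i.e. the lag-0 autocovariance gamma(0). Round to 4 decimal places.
\gamma(0) = 2.6352

For an MA(q) process X_t = eps_t + sum_i theta_i eps_{t-i} with
Var(eps_t) = sigma^2, the variance is
  gamma(0) = sigma^2 * (1 + sum_i theta_i^2).
  sum_i theta_i^2 = (-0.533)^2 + (-0.183)^2 = 0.284089 + 0.033489 = 0.317578.
  gamma(0) = 2 * (1 + 0.317578) = 2 * 1.317578 = 2.635156, which rounds to 2.6352.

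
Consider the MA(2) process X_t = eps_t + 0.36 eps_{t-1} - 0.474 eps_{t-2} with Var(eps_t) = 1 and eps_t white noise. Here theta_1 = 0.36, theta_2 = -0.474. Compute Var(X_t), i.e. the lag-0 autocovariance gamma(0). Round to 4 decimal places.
\gamma(0) = 1.3543

For an MA(q) process X_t = eps_t + sum_i theta_i eps_{t-i} with
Var(eps_t) = sigma^2, the variance is
  gamma(0) = sigma^2 * (1 + sum_i theta_i^2).
  sum_i theta_i^2 = (0.36)^2 + (-0.474)^2 = 0.1296 + 0.224676 = 0.354276.
  gamma(0) = 1 * (1 + 0.354276) = 1 * 1.354276 = 1.354276, which rounds to 1.3543.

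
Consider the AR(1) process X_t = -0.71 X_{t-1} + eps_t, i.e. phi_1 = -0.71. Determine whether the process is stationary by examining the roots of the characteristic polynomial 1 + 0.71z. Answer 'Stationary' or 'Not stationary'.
\text{Stationary}

The AR(p) characteristic polynomial is P(z) = 1 + 0.71z.
Stationarity requires all roots to lie outside the unit circle, i.e. |z| > 1 for every root.
This is linear in z: 1 + (0.71) z = 0  =>  z = -1/(0.71) = -1.408451,  |z| = 1.408451.
Moduli of all roots: 1.4085.
All moduli strictly greater than 1? Yes.
Verdict: Stationary.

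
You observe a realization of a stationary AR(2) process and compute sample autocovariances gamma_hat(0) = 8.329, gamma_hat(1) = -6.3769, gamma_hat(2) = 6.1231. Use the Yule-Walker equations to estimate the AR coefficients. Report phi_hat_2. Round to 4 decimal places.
\hat\phi_{2} = 0.3600

The Yule-Walker equations for an AR(p) process read, in matrix form,
  Gamma_p phi = r_p,   with   (Gamma_p)_{ij} = gamma(|i - j|),
                       (r_p)_i = gamma(i),   i,j = 1..p.
Substitute the sample gammas (Toeplitz matrix and right-hand side of size 2):
  Gamma_p = [[8.329, -6.3769], [-6.3769, 8.329]]
  r_p     = [-6.3769, 6.1231]
Written out:
  8.329 phi_1 - 6.3769 phi_2 = -6.3769
  -6.3769 phi_1 + 8.329 phi_2 = 6.1231
Solve by Cramer's rule:
  det = gamma(0)^2 - gamma(1)^2 = (8.329)^2 - (-6.3769)^2 = 69.372241 - 40.66485361 = 28.70738739
  phi_hat_1 = [gamma(1) gamma(0) - gamma(1) gamma(2)] / det = [(-6.3769)(8.329) - (-6.3769)(6.1231)] / 28.70738739 = -14.06680371 / 28.70738739 = -0.49
  phi_hat_2 = [gamma(0) gamma(2) - gamma(1)^2] / det = [(8.329)(6.1231) - (-6.3769)^2] / 28.70738739 = 10.33444629 / 28.70738739 = 0.36
So phi_hat = [-0.4900, 0.3600].
Therefore phi_hat_2 = 0.3600.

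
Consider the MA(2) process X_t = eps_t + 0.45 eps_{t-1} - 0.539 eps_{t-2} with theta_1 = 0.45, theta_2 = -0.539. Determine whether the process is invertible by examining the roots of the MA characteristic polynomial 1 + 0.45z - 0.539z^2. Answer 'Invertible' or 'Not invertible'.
\text{Invertible}

The MA(q) characteristic polynomial is P(z) = 1 + 0.45z - 0.539z^2.
Invertibility requires all roots to lie outside the unit circle, i.e. |z| > 1 for every root.
Set 1 + (0.45) z + (-0.539) z^2 = 0, i.e. a z^2 + b z + c = 0 with a = -0.539, b = 0.45, c = 1.
Discriminant D = b^2 - 4ac = (0.45)^2 - 4*(-0.539)*1 = 0.2025 - (-2.156) = 2.3585.
D >= 0, so the roots are real: z = (-b +/- sqrt(D)) / (2a) = (-0.45 +/- 1.535741) / (-1.078).
  z_1 = (-0.45 + 1.535741) / (-1.078) = -1.0072,   |z_1| = 1.0072.
  z_2 = (-0.45 - 1.535741) / (-1.078) = 1.8421,   |z_2| = 1.8421.
Moduli of all roots: 1.0072, 1.8421.
All moduli strictly greater than 1? Yes.
Verdict: Invertible.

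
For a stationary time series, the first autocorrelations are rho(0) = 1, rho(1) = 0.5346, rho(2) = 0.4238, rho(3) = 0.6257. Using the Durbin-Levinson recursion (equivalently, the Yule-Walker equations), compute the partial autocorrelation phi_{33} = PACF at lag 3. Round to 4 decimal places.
\phi_{33} = 0.4940

The PACF at lag k is phi_{kk}, the last component of the solution
to the Yule-Walker system G_k phi = r_k where
  (G_k)_{ij} = rho(|i - j|), (r_k)_i = rho(i), i,j = 1..k.
Equivalently, Durbin-Levinson gives phi_{kk} iteratively:
  phi_{11} = rho(1)
  phi_{kk} = [rho(k) - sum_{j=1..k-1} phi_{k-1,j} rho(k-j)]
            / [1 - sum_{j=1..k-1} phi_{k-1,j} rho(j)],
  phi_{k,j} = phi_{k-1,j} - phi_{kk} phi_{k-1,k-j},  j = 1..k-1.
Step k = 1:
  phi_11 = rho(1) = 0.5346.
Step k = 2:
  phi_22 = [rho(2) - phi_11 rho(1)] / [1 - phi_11 rho(1)] = [0.4238 - (0.5346)(0.5346)] / [1 - (0.5346)(0.5346)]
         = 0.13800284 / 0.71420284 = 0.193226.
  Update: phi_21 = phi_11 - phi_22 phi_11 = 0.5346 - (0.193226)(0.5346) = 0.431301.
Step k = 3:
  phi_33 = [rho(3) - phi_21 rho(2) - phi_22 rho(1)] / [1 - phi_21 rho(1) - phi_22 rho(2)]
    numerator   = 0.6257 - (0.431301)(0.4238) - (0.193226)(0.5346) = 0.33961573
    denominator = 1 - (0.431301)(0.5346) - (0.193226)(0.4238) = 0.68753705
  phi_33 = 0.33961573 / 0.68753705 = 0.494.
Therefore phi_{33} = 0.4940.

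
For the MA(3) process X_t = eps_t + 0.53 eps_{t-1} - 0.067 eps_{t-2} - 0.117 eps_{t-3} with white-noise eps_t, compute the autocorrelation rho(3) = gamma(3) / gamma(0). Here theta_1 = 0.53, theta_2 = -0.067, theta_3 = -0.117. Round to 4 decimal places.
\rho(3) = -0.0901

For an MA(q) process with theta_0 = 1, the autocovariance is
  gamma(k) = sigma^2 * sum_{i=0..q-k} theta_i * theta_{i+k},
and rho(k) = gamma(k) / gamma(0). Sigma^2 cancels.
  numerator   = (1)*(-0.117) = -0.117.
  denominator = (1)^2 + (0.53)^2 + (-0.067)^2 + (-0.117)^2 = 1.299078.
  rho(3) = -0.117 / 1.299078 = -0.0901.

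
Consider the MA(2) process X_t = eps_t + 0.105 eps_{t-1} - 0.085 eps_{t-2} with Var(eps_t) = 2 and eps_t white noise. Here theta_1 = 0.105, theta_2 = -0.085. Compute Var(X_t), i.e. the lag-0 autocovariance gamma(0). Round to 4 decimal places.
\gamma(0) = 2.0365

For an MA(q) process X_t = eps_t + sum_i theta_i eps_{t-i} with
Var(eps_t) = sigma^2, the variance is
  gamma(0) = sigma^2 * (1 + sum_i theta_i^2).
  sum_i theta_i^2 = (0.105)^2 + (-0.085)^2 = 0.011025 + 0.007225 = 0.01825.
  gamma(0) = 2 * (1 + 0.01825) = 2 * 1.01825 = 2.0365.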